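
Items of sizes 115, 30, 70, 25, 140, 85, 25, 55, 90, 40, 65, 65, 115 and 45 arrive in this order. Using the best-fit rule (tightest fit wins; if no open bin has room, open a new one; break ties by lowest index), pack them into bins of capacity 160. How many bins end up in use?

  115 → bin 1 (new)  [load 115/160]
  30 → bin 1  [load 145/160]
  70 → bin 2 (new)  [load 70/160]
  25 → bin 2  [load 95/160]
  140 → bin 3 (new)  [load 140/160]
  85 → bin 4 (new)  [load 85/160]
  25 → bin 2  [load 120/160]
  55 → bin 4  [load 140/160]
  90 → bin 5 (new)  [load 90/160]
  40 → bin 2  [load 160/160]
  65 → bin 5  [load 155/160]
  65 → bin 6 (new)  [load 65/160]
  115 → bin 7 (new)  [load 115/160]
  45 → bin 7  [load 160/160]
7 bins opened.

7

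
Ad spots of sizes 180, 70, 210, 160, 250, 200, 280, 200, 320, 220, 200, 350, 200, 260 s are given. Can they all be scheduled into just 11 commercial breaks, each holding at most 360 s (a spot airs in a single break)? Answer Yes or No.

No

Total = 3100 s; ⌈3100/360⌉ = 9.
11 ad spots each exceed half the capacity and cannot share a break, forcing at least 11 commercial breaks.
The bound of 11 does not rule out 11, but exhaustive search shows no assignment into 11 commercial breaks of capacity 360 s exists — the minimum is 12.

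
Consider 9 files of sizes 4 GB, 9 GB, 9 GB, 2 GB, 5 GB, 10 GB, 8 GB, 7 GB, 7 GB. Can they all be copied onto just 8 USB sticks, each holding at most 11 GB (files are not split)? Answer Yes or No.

A valid assignment using 7 USB sticks:
  USB stick 1: 10 = 10
  USB stick 2: 9 + 2 = 11
  USB stick 3: 9 = 9
  USB stick 4: 8 = 8
  USB stick 5: 7 + 4 = 11
  USB stick 6: 7 = 7
  USB stick 7: 5 = 5
That uses only 7 ≤ 8, so 8 USB sticks are enough.

Yes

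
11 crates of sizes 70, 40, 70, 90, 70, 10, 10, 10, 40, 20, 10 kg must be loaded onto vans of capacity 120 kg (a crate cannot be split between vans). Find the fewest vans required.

4

Total = 90 + 70 + 70 + 70 + 40 + 40 + 20 + 10 + 10 + 10 + 10 = 440 kg.
Lower bound: ⌈440/120⌉ = 4 vans.
A packing using 4 vans:
  van 1: 90 + 20 + 10 = 120
  van 2: 70 + 40 + 10 = 120
  van 3: 70 + 40 + 10 = 120
  van 4: 70 + 10 = 80
This matches the lower bound, so 4 is optimal.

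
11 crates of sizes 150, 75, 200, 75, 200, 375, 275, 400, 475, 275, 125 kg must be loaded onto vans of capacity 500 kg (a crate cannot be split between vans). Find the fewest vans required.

Total = 475 + 400 + 375 + 275 + 275 + 200 + 200 + 150 + 125 + 75 + 75 = 2625 kg.
Lower bound: ⌈2625/500⌉ = 6 vans.
A packing using 6 vans:
  van 1: 475 = 475
  van 2: 400 + 75 = 475
  van 3: 375 + 125 = 500
  van 4: 275 + 200 = 475
  van 5: 275 + 200 = 475
  van 6: 150 + 75 = 225
This matches the lower bound, so 6 is optimal.

6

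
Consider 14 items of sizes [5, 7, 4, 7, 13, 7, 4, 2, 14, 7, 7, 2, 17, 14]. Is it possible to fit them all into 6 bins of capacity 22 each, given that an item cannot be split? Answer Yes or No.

Yes

A valid assignment using 6 bins:
  bin 1: 17 + 5 = 22
  bin 2: 14 + 7 = 21
  bin 3: 14 + 7 = 21
  bin 4: 13 + 7 + 2 = 22
  bin 5: 7 + 7 + 4 + 4 = 22
  bin 6: 2 = 2
Every load is within 22, so 6 bins suffice.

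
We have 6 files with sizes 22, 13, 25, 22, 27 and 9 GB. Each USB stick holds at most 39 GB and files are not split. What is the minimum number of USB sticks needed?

4

Total = 27 + 25 + 22 + 22 + 13 + 9 = 118 GB.
Lower bound: ⌈118/39⌉ = 4 USB sticks.
A packing using 4 USB sticks:
  USB stick 1: 27 + 9 = 36
  USB stick 2: 25 + 13 = 38
  USB stick 3: 22 = 22
  USB stick 4: 22 = 22
This matches the lower bound, so 4 is optimal.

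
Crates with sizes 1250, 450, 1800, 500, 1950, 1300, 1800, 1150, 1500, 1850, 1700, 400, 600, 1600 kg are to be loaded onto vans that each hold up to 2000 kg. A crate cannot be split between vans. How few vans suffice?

10

Total = 1950 + 1850 + 1800 + 1800 + 1700 + 1600 + 1500 + 1300 + 1250 + 1150 + 600 + 500 + 450 + 400 = 17850 kg.
Lower bound: ⌈17850/2000⌉ = 9 vans.
Also, 10 crates each exceed 1000 kg, and no two of those can share a van, so at least 10 vans are needed.
A packing using 10 vans:
  van 1: 1950 = 1950
  van 2: 1850 = 1850
  van 3: 1800 = 1800
  van 4: 1800 = 1800
  van 5: 1700 = 1700
  van 6: 1600 + 400 = 2000
  van 7: 1500 + 500 = 2000
  van 8: 1300 + 600 = 1900
  van 9: 1250 + 450 = 1700
  van 10: 1150 = 1150
This matches the lower bound, so 10 is optimal.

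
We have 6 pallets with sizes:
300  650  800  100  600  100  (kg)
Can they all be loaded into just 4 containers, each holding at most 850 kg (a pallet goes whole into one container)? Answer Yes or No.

A valid assignment using 4 containers:
  container 1: 800 = 800
  container 2: 650 + 100 + 100 = 850
  container 3: 600 = 600
  container 4: 300 = 300
Every load is within 850 kg, so 4 containers suffice.

Yes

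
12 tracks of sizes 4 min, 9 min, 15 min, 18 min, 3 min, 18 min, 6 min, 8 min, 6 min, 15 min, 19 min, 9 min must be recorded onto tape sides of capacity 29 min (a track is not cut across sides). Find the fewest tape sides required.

Total = 19 + 18 + 18 + 15 + 15 + 9 + 9 + 8 + 6 + 6 + 4 + 3 = 130 min.
Lower bound: ⌈130/29⌉ = 5 tape sides.
A packing using 5 tape sides:
  side 1: 19 + 9 = 28
  side 2: 18 + 9 = 27
  side 3: 18 + 8 + 3 = 29
  side 4: 15 + 6 + 6 = 27
  side 5: 15 + 4 = 19
This matches the lower bound, so 5 is optimal.

5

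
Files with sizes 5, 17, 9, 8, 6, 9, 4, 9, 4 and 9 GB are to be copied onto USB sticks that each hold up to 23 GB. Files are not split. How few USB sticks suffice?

Total = 17 + 9 + 9 + 9 + 9 + 8 + 6 + 5 + 4 + 4 = 80 GB.
Lower bound: ⌈80/23⌉ = 4 USB sticks.
A packing using 4 USB sticks:
  USB stick 1: 17 + 6 = 23
  USB stick 2: 9 + 9 + 5 = 23
  USB stick 3: 9 + 9 + 4 = 22
  USB stick 4: 8 + 4 = 12
This matches the lower bound, so 4 is optimal.

4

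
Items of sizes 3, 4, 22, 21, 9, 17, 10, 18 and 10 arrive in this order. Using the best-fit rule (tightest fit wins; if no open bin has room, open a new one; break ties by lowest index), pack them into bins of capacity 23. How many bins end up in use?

6

  3 → bin 1 (new)  [load 3/23]
  4 → bin 1  [load 7/23]
  22 → bin 2 (new)  [load 22/23]
  21 → bin 3 (new)  [load 21/23]
  9 → bin 1  [load 16/23]
  17 → bin 4 (new)  [load 17/23]
  10 → bin 5 (new)  [load 10/23]
  18 → bin 6 (new)  [load 18/23]
  10 → bin 5  [load 20/23]
6 bins opened.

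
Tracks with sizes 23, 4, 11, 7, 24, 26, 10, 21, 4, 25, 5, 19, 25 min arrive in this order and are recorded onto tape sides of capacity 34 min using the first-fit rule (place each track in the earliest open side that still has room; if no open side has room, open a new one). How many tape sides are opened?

8

  23 → side 1 (new)  [load 23/34]
  4 → side 1  [load 27/34]
  11 → side 2 (new)  [load 11/34]
  7 → side 1  [load 34/34]
  24 → side 3 (new)  [load 24/34]
  26 → side 4 (new)  [load 26/34]
  10 → side 2  [load 21/34]
  21 → side 5 (new)  [load 21/34]
  4 → side 2  [load 25/34]
  25 → side 6 (new)  [load 25/34]
  5 → side 2  [load 30/34]
  19 → side 7 (new)  [load 19/34]
  25 → side 8 (new)  [load 25/34]
8 tape sides opened.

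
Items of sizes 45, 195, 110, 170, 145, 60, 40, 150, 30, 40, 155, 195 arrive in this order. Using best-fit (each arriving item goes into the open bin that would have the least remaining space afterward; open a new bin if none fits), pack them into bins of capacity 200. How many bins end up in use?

  45 → bin 1 (new)  [load 45/200]
  195 → bin 2 (new)  [load 195/200]
  110 → bin 1  [load 155/200]
  170 → bin 3 (new)  [load 170/200]
  145 → bin 4 (new)  [load 145/200]
  60 → bin 5 (new)  [load 60/200]
  40 → bin 1  [load 195/200]
  150 → bin 6 (new)  [load 150/200]
  30 → bin 3  [load 200/200]
  40 → bin 6  [load 190/200]
  155 → bin 7 (new)  [load 155/200]
  195 → bin 8 (new)  [load 195/200]
8 bins opened.

8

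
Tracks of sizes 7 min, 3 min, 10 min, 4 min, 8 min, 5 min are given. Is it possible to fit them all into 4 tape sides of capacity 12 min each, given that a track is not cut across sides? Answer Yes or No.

A valid assignment using 4 tape sides:
  side 1: 10 = 10
  side 2: 8 + 4 = 12
  side 3: 7 + 5 = 12
  side 4: 3 = 3
Every load is within 12 min, so 4 tape sides suffice.

Yes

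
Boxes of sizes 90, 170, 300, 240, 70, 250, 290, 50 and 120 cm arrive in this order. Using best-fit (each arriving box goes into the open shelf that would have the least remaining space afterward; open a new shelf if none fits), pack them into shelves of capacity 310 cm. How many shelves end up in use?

  90 → shelf 1 (new)  [load 90/310]
  170 → shelf 1  [load 260/310]
  300 → shelf 2 (new)  [load 300/310]
  240 → shelf 3 (new)  [load 240/310]
  70 → shelf 3  [load 310/310]
  250 → shelf 4 (new)  [load 250/310]
  290 → shelf 5 (new)  [load 290/310]
  50 → shelf 1  [load 310/310]
  120 → shelf 6 (new)  [load 120/310]
6 shelves opened.

6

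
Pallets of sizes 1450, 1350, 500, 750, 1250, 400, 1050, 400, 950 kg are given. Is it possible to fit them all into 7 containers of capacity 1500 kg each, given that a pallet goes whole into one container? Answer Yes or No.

A valid assignment using 6 containers:
  container 1: 1450 = 1450
  container 2: 1350 = 1350
  container 3: 1250 = 1250
  container 4: 1050 + 400 = 1450
  container 5: 950 + 500 = 1450
  container 6: 750 + 400 = 1150
That uses only 6 ≤ 7, so 7 containers are enough.

Yes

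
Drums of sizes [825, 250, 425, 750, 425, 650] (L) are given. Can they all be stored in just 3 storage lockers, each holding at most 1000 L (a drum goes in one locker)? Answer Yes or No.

No

Total = 3325 L; ⌈3325/1000⌉ = 4.
At least 4 storage lockers are required, but only 3 are allowed.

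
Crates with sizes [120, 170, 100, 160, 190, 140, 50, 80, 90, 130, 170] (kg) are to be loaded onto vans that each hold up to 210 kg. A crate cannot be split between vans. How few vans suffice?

Total = 190 + 170 + 170 + 160 + 140 + 130 + 120 + 100 + 90 + 80 + 50 = 1400 kg.
Lower bound: ⌈1400/210⌉ = 7 vans.
A packing using 8 vans:
  van 1: 190 = 190
  van 2: 170 = 170
  van 3: 170 = 170
  van 4: 160 + 50 = 210
  van 5: 140 = 140
  van 6: 130 + 80 = 210
  van 7: 120 + 90 = 210
  van 8: 100 = 100
No arrangement into 7 vans stays within capacity, so 8 is optimal.

8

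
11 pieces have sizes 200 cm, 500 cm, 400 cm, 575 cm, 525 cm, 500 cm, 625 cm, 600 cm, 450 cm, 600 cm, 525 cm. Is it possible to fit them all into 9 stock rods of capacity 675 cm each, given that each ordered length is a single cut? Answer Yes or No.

No

Total = 5500 cm; ⌈5500/675⌉ = 9.
10 pieces each exceed half the capacity and cannot share a stock rod, forcing at least 10 stock rods.
At least 10 stock rods are required, but only 9 are allowed.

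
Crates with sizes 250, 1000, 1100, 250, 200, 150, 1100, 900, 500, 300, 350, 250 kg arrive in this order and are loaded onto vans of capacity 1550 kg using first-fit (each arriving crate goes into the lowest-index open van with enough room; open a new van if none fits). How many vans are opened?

5

  250 → van 1 (new)  [load 250/1550]
  1000 → van 1  [load 1250/1550]
  1100 → van 2 (new)  [load 1100/1550]
  250 → van 1  [load 1500/1550]
  200 → van 2  [load 1300/1550]
  150 → van 2  [load 1450/1550]
  1100 → van 3 (new)  [load 1100/1550]
  900 → van 4 (new)  [load 900/1550]
  500 → van 4  [load 1400/1550]
  300 → van 3  [load 1400/1550]
  350 → van 5 (new)  [load 350/1550]
  250 → van 5  [load 600/1550]
5 vans opened.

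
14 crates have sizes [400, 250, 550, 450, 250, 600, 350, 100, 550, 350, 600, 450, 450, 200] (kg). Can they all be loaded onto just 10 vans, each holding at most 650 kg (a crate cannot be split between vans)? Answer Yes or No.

Yes

A valid assignment using 10 vans:
  van 1: 600 = 600
  van 2: 600 = 600
  van 3: 550 + 100 = 650
  van 4: 550 = 550
  van 5: 450 + 200 = 650
  van 6: 450 = 450
  van 7: 450 = 450
  van 8: 400 + 250 = 650
  van 9: 350 + 250 = 600
  van 10: 350 = 350
Every load is within 650 kg, so 10 vans suffice.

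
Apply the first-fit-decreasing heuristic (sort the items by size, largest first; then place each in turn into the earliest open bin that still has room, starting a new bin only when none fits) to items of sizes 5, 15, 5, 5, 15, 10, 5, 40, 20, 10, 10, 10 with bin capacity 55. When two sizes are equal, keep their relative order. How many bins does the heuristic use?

Sorted descending: 40, 20, 15, 15, 10, 10, 10, 10, 5, 5, 5, 5.
  40 → bin 1 (new)  [load 40/55]
  20 → bin 2 (new)  [load 20/55]
  15 → bin 1  [load 55/55]
  15 → bin 2  [load 35/55]
  10 → bin 2  [load 45/55]
  10 → bin 2  [load 55/55]
  10 → bin 3 (new)  [load 10/55]
  10 → bin 3  [load 20/55]
  5 → bin 3  [load 25/55]
  5 → bin 3  [load 30/55]
  5 → bin 3  [load 35/55]
  5 → bin 3  [load 40/55]
3 bins opened.

3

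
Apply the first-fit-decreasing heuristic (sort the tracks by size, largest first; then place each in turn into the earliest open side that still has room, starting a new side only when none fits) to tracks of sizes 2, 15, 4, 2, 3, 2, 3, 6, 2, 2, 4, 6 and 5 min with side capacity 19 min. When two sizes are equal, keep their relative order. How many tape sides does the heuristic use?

Sorted descending: 15, 6, 6, 5, 4, 4, 3, 3, 2, 2, 2, 2, 2.
  15 → side 1 (new)  [load 15/19]
  6 → side 2 (new)  [load 6/19]
  6 → side 2  [load 12/19]
  5 → side 2  [load 17/19]
  4 → side 1  [load 19/19]
  4 → side 3 (new)  [load 4/19]
  3 → side 3  [load 7/19]
  3 → side 3  [load 10/19]
  2 → side 2  [load 19/19]
  2 → side 3  [load 12/19]
  2 → side 3  [load 14/19]
  2 → side 3  [load 16/19]
  2 → side 3  [load 18/19]
3 tape sides opened.

3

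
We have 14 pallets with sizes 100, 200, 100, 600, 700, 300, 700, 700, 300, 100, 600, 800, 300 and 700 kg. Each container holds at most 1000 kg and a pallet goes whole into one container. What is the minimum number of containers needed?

Total = 800 + 700 + 700 + 700 + 700 + 600 + 600 + 300 + 300 + 300 + 200 + 100 + 100 + 100 = 6200 kg.
Lower bound: ⌈6200/1000⌉ = 7 containers.
A packing using 7 containers:
  container 1: 800 + 200 = 1000
  container 2: 700 + 300 = 1000
  container 3: 700 + 300 = 1000
  container 4: 700 + 300 = 1000
  container 5: 700 + 100 + 100 + 100 = 1000
  container 6: 600 = 600
  container 7: 600 = 600
This matches the lower bound, so 7 is optimal.

7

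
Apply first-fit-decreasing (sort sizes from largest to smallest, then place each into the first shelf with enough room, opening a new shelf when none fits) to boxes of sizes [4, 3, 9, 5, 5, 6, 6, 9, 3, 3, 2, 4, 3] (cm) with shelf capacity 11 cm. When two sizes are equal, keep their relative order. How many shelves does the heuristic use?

Sorted descending: 9, 9, 6, 6, 5, 5, 4, 4, 3, 3, 3, 3, 2.
  9 → shelf 1 (new)  [load 9/11]
  9 → shelf 2 (new)  [load 9/11]
  6 → shelf 3 (new)  [load 6/11]
  6 → shelf 4 (new)  [load 6/11]
  5 → shelf 3  [load 11/11]
  5 → shelf 4  [load 11/11]
  4 → shelf 5 (new)  [load 4/11]
  4 → shelf 5  [load 8/11]
  3 → shelf 5  [load 11/11]
  3 → shelf 6 (new)  [load 3/11]
  3 → shelf 6  [load 6/11]
  3 → shelf 6  [load 9/11]
  2 → shelf 1  [load 11/11]
6 shelves opened.

6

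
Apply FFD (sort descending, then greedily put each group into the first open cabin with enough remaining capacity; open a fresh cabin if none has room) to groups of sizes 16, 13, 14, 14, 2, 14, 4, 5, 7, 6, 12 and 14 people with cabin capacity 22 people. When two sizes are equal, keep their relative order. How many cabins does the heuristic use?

7

Sorted descending: 16, 14, 14, 14, 14, 13, 12, 7, 6, 5, 4, 2.
  16 → cabin 1 (new)  [load 16/22]
  14 → cabin 2 (new)  [load 14/22]
  14 → cabin 3 (new)  [load 14/22]
  14 → cabin 4 (new)  [load 14/22]
  14 → cabin 5 (new)  [load 14/22]
  13 → cabin 6 (new)  [load 13/22]
  12 → cabin 7 (new)  [load 12/22]
  7 → cabin 2  [load 21/22]
  6 → cabin 1  [load 22/22]
  5 → cabin 3  [load 19/22]
  4 → cabin 4  [load 18/22]
  2 → cabin 3  [load 21/22]
7 cabins opened.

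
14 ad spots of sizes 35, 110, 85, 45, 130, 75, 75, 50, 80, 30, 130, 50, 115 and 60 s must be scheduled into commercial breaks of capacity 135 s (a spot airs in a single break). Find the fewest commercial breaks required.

Total = 130 + 130 + 115 + 110 + 85 + 80 + 75 + 75 + 60 + 50 + 50 + 45 + 35 + 30 = 1070 s.
Lower bound: ⌈1070/135⌉ = 8 commercial breaks.
A packing using 9 commercial breaks:
  break 1: 130 = 130
  break 2: 130 = 130
  break 3: 115 = 115
  break 4: 110 = 110
  break 5: 85 + 50 = 135
  break 6: 80 + 50 = 130
  break 7: 75 + 60 = 135
  break 8: 75 + 45 = 120
  break 9: 35 + 30 = 65
No arrangement into 8 commercial breaks stays within capacity, so 9 is optimal.

9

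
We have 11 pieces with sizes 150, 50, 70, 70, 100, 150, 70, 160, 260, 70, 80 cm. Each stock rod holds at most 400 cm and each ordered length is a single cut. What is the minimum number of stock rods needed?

4

Total = 260 + 160 + 150 + 150 + 100 + 80 + 70 + 70 + 70 + 70 + 50 = 1230 cm.
Lower bound: ⌈1230/400⌉ = 4 stock rods.
A packing using 4 stock rods:
  stock rod 1: 260 + 100 = 360
  stock rod 2: 160 + 150 + 80 = 390
  stock rod 3: 150 + 70 + 70 + 70 = 360
  stock rod 4: 70 + 50 = 120
This matches the lower bound, so 4 is optimal.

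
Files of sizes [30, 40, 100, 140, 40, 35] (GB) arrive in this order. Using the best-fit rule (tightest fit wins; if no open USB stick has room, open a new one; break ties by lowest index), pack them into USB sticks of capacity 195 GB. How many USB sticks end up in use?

  30 → USB stick 1 (new)  [load 30/195]
  40 → USB stick 1  [load 70/195]
  100 → USB stick 1  [load 170/195]
  140 → USB stick 2 (new)  [load 140/195]
  40 → USB stick 2  [load 180/195]
  35 → USB stick 3 (new)  [load 35/195]
3 USB sticks opened.

3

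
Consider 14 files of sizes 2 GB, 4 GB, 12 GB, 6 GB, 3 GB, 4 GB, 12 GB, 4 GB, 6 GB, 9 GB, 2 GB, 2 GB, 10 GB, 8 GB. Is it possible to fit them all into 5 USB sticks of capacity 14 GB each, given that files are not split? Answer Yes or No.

No

Total = 84 GB; ⌈84/14⌉ = 6.
At least 6 USB sticks are required, but only 5 are allowed.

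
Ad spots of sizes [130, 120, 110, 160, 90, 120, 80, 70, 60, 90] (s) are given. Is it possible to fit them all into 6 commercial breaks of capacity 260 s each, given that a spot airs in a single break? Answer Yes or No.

A valid assignment using 5 commercial breaks:
  break 1: 160 + 90 = 250
  break 2: 130 + 120 = 250
  break 3: 120 + 110 = 230
  break 4: 90 + 80 + 70 = 240
  break 5: 60 = 60
That uses only 5 ≤ 6, so 6 commercial breaks are enough.

Yes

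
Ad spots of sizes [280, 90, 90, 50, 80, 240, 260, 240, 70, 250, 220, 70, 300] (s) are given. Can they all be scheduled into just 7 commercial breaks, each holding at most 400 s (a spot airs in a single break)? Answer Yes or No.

A valid assignment using 7 commercial breaks:
  break 1: 300 + 90 = 390
  break 2: 280 + 90 = 370
  break 3: 260 + 80 + 50 = 390
  break 4: 250 + 70 + 70 = 390
  break 5: 240 = 240
  break 6: 240 = 240
  break 7: 220 = 220
Every load is within 400 s, so 7 commercial breaks suffice.

Yes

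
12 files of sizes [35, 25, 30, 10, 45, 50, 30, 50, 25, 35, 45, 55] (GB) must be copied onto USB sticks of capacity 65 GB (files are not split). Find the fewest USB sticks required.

Total = 55 + 50 + 50 + 45 + 45 + 35 + 35 + 30 + 30 + 25 + 25 + 10 = 435 GB.
Lower bound: ⌈435/65⌉ = 7 USB sticks.
A packing using 8 USB sticks:
  USB stick 1: 55 + 10 = 65
  USB stick 2: 50 = 50
  USB stick 3: 50 = 50
  USB stick 4: 45 = 45
  USB stick 5: 45 = 45
  USB stick 6: 35 + 30 = 65
  USB stick 7: 35 + 30 = 65
  USB stick 8: 25 + 25 = 50
No arrangement into 7 USB sticks stays within capacity, so 8 is optimal.

8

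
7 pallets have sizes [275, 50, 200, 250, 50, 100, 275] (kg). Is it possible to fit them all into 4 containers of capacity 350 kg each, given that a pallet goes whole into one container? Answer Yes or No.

A valid assignment using 4 containers:
  container 1: 275 + 50 = 325
  container 2: 275 + 50 = 325
  container 3: 250 + 100 = 350
  container 4: 200 = 200
Every load is within 350 kg, so 4 containers suffice.

Yes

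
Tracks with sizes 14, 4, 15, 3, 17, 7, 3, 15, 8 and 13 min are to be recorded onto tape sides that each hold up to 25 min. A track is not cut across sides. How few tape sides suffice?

5

Total = 17 + 15 + 15 + 14 + 13 + 8 + 7 + 4 + 3 + 3 = 99 min.
Lower bound: ⌈99/25⌉ = 4 tape sides.
Also, 5 tracks each exceed 25/2 min, and no two of those can share a side, so at least 5 tape sides are needed.
A packing using 5 tape sides:
  side 1: 17 + 8 = 25
  side 2: 15 + 7 + 3 = 25
  side 3: 15 + 4 + 3 = 22
  side 4: 14 = 14
  side 5: 13 = 13
This matches the lower bound, so 5 is optimal.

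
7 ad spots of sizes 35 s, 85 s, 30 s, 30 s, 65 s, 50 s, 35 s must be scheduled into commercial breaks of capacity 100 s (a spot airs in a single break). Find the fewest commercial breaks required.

Total = 85 + 65 + 50 + 35 + 35 + 30 + 30 = 330 s.
Lower bound: ⌈330/100⌉ = 4 commercial breaks.
A packing using 4 commercial breaks:
  break 1: 85 = 85
  break 2: 65 + 35 = 100
  break 3: 50 + 35 = 85
  break 4: 30 + 30 = 60
This matches the lower bound, so 4 is optimal.

4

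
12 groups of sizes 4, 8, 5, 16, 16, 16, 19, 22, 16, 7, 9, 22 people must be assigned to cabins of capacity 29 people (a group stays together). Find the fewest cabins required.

Total = 22 + 22 + 19 + 16 + 16 + 16 + 16 + 9 + 8 + 7 + 5 + 4 = 160 people.
Lower bound: ⌈160/29⌉ = 6 cabins.
Also, 7 groups each exceed 29/2 people, and no two of those can share a cabin, so at least 7 cabins are needed.
A packing using 7 cabins:
  cabin 1: 22 + 7 = 29
  cabin 2: 22 + 5 = 27
  cabin 3: 19 + 9 = 28
  cabin 4: 16 + 8 + 4 = 28
  cabin 5: 16 = 16
  cabin 6: 16 = 16
  cabin 7: 16 = 16
This matches the lower bound, so 7 is optimal.

7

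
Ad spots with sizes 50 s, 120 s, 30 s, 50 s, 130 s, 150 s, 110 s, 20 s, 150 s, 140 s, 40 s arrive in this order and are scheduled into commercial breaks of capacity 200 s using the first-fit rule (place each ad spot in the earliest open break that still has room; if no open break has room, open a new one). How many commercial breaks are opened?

6

  50 → break 1 (new)  [load 50/200]
  120 → break 1  [load 170/200]
  30 → break 1  [load 200/200]
  50 → break 2 (new)  [load 50/200]
  130 → break 2  [load 180/200]
  150 → break 3 (new)  [load 150/200]
  110 → break 4 (new)  [load 110/200]
  20 → break 2  [load 200/200]
  150 → break 5 (new)  [load 150/200]
  140 → break 6 (new)  [load 140/200]
  40 → break 3  [load 190/200]
6 commercial breaks opened.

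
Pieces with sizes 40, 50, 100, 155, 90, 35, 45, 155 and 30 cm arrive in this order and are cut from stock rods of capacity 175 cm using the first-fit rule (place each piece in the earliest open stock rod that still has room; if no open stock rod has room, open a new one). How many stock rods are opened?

5

  40 → stock rod 1 (new)  [load 40/175]
  50 → stock rod 1  [load 90/175]
  100 → stock rod 2 (new)  [load 100/175]
  155 → stock rod 3 (new)  [load 155/175]
  90 → stock rod 4 (new)  [load 90/175]
  35 → stock rod 1  [load 125/175]
  45 → stock rod 1  [load 170/175]
  155 → stock rod 5 (new)  [load 155/175]
  30 → stock rod 2  [load 130/175]
5 stock rods opened.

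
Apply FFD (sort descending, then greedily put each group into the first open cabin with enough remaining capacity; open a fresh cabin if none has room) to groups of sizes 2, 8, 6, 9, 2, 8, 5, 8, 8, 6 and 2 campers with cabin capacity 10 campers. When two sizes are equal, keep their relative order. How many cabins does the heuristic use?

8

Sorted descending: 9, 8, 8, 8, 8, 6, 6, 5, 2, 2, 2.
  9 → cabin 1 (new)  [load 9/10]
  8 → cabin 2 (new)  [load 8/10]
  8 → cabin 3 (new)  [load 8/10]
  8 → cabin 4 (new)  [load 8/10]
  8 → cabin 5 (new)  [load 8/10]
  6 → cabin 6 (new)  [load 6/10]
  6 → cabin 7 (new)  [load 6/10]
  5 → cabin 8 (new)  [load 5/10]
  2 → cabin 2  [load 10/10]
  2 → cabin 3  [load 10/10]
  2 → cabin 4  [load 10/10]
8 cabins opened.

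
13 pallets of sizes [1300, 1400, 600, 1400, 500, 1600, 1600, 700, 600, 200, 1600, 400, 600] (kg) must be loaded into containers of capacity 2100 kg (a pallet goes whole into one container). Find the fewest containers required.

7

Total = 1600 + 1600 + 1600 + 1400 + 1400 + 1300 + 700 + 600 + 600 + 600 + 500 + 400 + 200 = 12500 kg.
Lower bound: ⌈12500/2100⌉ = 6 containers.
A packing using 7 containers:
  container 1: 1600 + 500 = 2100
  container 2: 1600 + 400 = 2000
  container 3: 1600 + 200 = 1800
  container 4: 1400 + 700 = 2100
  container 5: 1400 + 600 = 2000
  container 6: 1300 + 600 = 1900
  container 7: 600 = 600
No arrangement into 6 containers stays within capacity, so 7 is optimal.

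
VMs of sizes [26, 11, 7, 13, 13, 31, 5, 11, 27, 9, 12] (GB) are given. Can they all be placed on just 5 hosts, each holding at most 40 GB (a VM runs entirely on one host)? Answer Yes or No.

Yes

A valid assignment using 5 hosts:
  host 1: 31 + 9 = 40
  host 2: 27 + 13 = 40
  host 3: 26 + 13 = 39
  host 4: 12 + 11 + 11 + 5 = 39
  host 5: 7 = 7
Every load is within 40 GB, so 5 hosts suffice.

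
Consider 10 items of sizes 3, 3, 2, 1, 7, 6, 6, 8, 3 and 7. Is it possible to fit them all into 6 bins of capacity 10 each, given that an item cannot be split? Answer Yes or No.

Yes

A valid assignment using 5 bins:
  bin 1: 8 + 2 = 10
  bin 2: 7 + 3 = 10
  bin 3: 7 + 3 = 10
  bin 4: 6 + 3 + 1 = 10
  bin 5: 6 = 6
That uses only 5 ≤ 6, so 6 bins are enough.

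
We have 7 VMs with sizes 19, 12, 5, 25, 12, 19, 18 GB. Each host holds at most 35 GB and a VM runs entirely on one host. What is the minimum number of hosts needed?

Total = 25 + 19 + 19 + 18 + 12 + 12 + 5 = 110 GB.
Lower bound: ⌈110/35⌉ = 4 hosts.
A packing using 4 hosts:
  host 1: 25 + 5 = 30
  host 2: 19 + 12 = 31
  host 3: 19 + 12 = 31
  host 4: 18 = 18
This matches the lower bound, so 4 is optimal.

4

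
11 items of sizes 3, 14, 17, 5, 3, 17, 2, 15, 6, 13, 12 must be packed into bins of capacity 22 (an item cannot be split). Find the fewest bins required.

Total = 17 + 17 + 15 + 14 + 13 + 12 + 6 + 5 + 3 + 3 + 2 = 107.
Lower bound: ⌈107/22⌉ = 5 bins.
Also, 6 items each exceed 11, and no two of those can share a bin, so at least 6 bins are needed.
A packing using 6 bins:
  bin 1: 17 + 5 = 22
  bin 2: 17 + 3 + 2 = 22
  bin 3: 15 + 6 = 21
  bin 4: 14 + 3 = 17
  bin 5: 13 = 13
  bin 6: 12 = 12
This matches the lower bound, so 6 is optimal.

6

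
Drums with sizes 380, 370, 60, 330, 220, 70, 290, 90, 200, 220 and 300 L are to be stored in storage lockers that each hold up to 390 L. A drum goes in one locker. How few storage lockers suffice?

Total = 380 + 370 + 330 + 300 + 290 + 220 + 220 + 200 + 90 + 70 + 60 = 2530 L.
Lower bound: ⌈2530/390⌉ = 7 storage lockers.
Also, 8 drums each exceed 195 L, and no two of those can share a locker, so at least 8 storage lockers are needed.
A packing using 8 storage lockers:
  locker 1: 380 = 380
  locker 2: 370 = 370
  locker 3: 330 + 60 = 390
  locker 4: 300 + 90 = 390
  locker 5: 290 + 70 = 360
  locker 6: 220 = 220
  locker 7: 220 = 220
  locker 8: 200 = 200
This matches the lower bound, so 8 is optimal.

8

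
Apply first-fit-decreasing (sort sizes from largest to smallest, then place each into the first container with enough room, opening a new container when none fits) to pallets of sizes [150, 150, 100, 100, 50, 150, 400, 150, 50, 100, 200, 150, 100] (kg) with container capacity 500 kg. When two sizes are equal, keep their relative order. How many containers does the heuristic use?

Sorted descending: 400, 200, 150, 150, 150, 150, 150, 100, 100, 100, 100, 50, 50.
  400 → container 1 (new)  [load 400/500]
  200 → container 2 (new)  [load 200/500]
  150 → container 2  [load 350/500]
  150 → container 2  [load 500/500]
  150 → container 3 (new)  [load 150/500]
  150 → container 3  [load 300/500]
  150 → container 3  [load 450/500]
  100 → container 1  [load 500/500]
  100 → container 4 (new)  [load 100/500]
  100 → container 4  [load 200/500]
  100 → container 4  [load 300/500]
  50 → container 3  [load 500/500]
  50 → container 4  [load 350/500]
4 containers opened.

4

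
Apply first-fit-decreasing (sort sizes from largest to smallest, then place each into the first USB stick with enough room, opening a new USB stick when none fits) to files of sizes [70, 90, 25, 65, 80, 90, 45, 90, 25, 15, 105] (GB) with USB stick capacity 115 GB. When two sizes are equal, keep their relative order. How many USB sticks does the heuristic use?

Sorted descending: 105, 90, 90, 90, 80, 70, 65, 45, 25, 25, 15.
  105 → USB stick 1 (new)  [load 105/115]
  90 → USB stick 2 (new)  [load 90/115]
  90 → USB stick 3 (new)  [load 90/115]
  90 → USB stick 4 (new)  [load 90/115]
  80 → USB stick 5 (new)  [load 80/115]
  70 → USB stick 6 (new)  [load 70/115]
  65 → USB stick 7 (new)  [load 65/115]
  45 → USB stick 6  [load 115/115]
  25 → USB stick 2  [load 115/115]
  25 → USB stick 3  [load 115/115]
  15 → USB stick 4  [load 105/115]
7 USB sticks opened.

7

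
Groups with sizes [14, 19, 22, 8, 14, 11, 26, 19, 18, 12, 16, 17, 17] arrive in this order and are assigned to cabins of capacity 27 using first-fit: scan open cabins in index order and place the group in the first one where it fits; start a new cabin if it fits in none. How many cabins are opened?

  14 → cabin 1 (new)  [load 14/27]
  19 → cabin 2 (new)  [load 19/27]
  22 → cabin 3 (new)  [load 22/27]
  8 → cabin 1  [load 22/27]
  14 → cabin 4 (new)  [load 14/27]
  11 → cabin 4  [load 25/27]
  26 → cabin 5 (new)  [load 26/27]
  19 → cabin 6 (new)  [load 19/27]
  18 → cabin 7 (new)  [load 18/27]
  12 → cabin 8 (new)  [load 12/27]
  16 → cabin 9 (new)  [load 16/27]
  17 → cabin 10 (new)  [load 17/27]
  17 → cabin 11 (new)  [load 17/27]
11 cabins opened.

11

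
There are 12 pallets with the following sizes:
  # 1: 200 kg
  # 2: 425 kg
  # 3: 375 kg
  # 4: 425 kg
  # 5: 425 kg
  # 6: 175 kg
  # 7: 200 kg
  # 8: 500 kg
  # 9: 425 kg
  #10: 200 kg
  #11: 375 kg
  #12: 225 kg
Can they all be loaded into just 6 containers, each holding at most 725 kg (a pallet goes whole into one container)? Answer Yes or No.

No

Total = 3950 kg; ⌈3950/725⌉ = 6.
7 pallets each exceed half the capacity and cannot share a container, forcing at least 7 containers.
At least 7 containers are required, but only 6 are allowed.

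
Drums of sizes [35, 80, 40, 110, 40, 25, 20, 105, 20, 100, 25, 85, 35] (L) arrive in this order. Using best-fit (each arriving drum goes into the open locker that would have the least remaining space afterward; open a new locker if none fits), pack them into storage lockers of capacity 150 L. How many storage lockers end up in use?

  35 → locker 1 (new)  [load 35/150]
  80 → locker 1  [load 115/150]
  40 → locker 2 (new)  [load 40/150]
  110 → locker 2  [load 150/150]
  40 → locker 3 (new)  [load 40/150]
  25 → locker 1  [load 140/150]
  20 → locker 3  [load 60/150]
  105 → locker 4 (new)  [load 105/150]
  20 → locker 4  [load 125/150]
  100 → locker 5 (new)  [load 100/150]
  25 → locker 4  [load 150/150]
  85 → locker 3  [load 145/150]
  35 → locker 5  [load 135/150]
5 storage lockers opened.

5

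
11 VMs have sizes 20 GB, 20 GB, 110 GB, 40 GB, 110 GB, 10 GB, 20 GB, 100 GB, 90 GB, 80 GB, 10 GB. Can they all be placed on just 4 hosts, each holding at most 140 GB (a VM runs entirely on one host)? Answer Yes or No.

Total = 610 GB; ⌈610/140⌉ = 5.
At least 5 hosts are required, but only 4 are allowed.

No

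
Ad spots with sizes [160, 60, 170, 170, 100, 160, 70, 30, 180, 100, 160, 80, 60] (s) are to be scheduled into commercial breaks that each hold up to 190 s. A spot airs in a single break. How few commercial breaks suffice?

9

Total = 180 + 170 + 170 + 160 + 160 + 160 + 100 + 100 + 80 + 70 + 60 + 60 + 30 = 1500 s.
Lower bound: ⌈1500/190⌉ = 8 commercial breaks.
A packing using 9 commercial breaks:
  break 1: 180 = 180
  break 2: 170 = 170
  break 3: 170 = 170
  break 4: 160 + 30 = 190
  break 5: 160 = 160
  break 6: 160 = 160
  break 7: 100 + 80 = 180
  break 8: 100 + 70 = 170
  break 9: 60 + 60 = 120
No arrangement into 8 commercial breaks stays within capacity, so 9 is optimal.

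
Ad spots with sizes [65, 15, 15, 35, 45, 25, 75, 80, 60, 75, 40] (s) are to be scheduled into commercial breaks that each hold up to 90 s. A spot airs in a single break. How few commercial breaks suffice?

Total = 80 + 75 + 75 + 65 + 60 + 45 + 40 + 35 + 25 + 15 + 15 = 530 s.
Lower bound: ⌈530/90⌉ = 6 commercial breaks.
A packing using 7 commercial breaks:
  break 1: 80 = 80
  break 2: 75 + 15 = 90
  break 3: 75 + 15 = 90
  break 4: 65 + 25 = 90
  break 5: 60 = 60
  break 6: 45 + 40 = 85
  break 7: 35 = 35
No arrangement into 6 commercial breaks stays within capacity, so 7 is optimal.

7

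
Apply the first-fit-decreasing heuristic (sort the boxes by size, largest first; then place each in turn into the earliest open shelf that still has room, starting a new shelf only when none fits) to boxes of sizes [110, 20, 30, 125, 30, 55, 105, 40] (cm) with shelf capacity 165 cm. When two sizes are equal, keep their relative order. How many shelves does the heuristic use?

Sorted descending: 125, 110, 105, 55, 40, 30, 30, 20.
  125 → shelf 1 (new)  [load 125/165]
  110 → shelf 2 (new)  [load 110/165]
  105 → shelf 3 (new)  [load 105/165]
  55 → shelf 2  [load 165/165]
  40 → shelf 1  [load 165/165]
  30 → shelf 3  [load 135/165]
  30 → shelf 3  [load 165/165]
  20 → shelf 4 (new)  [load 20/165]
4 shelves opened.

4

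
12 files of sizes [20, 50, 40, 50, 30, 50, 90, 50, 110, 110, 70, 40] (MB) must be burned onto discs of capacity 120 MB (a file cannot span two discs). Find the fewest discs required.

7

Total = 110 + 110 + 90 + 70 + 50 + 50 + 50 + 50 + 40 + 40 + 30 + 20 = 710 MB.
Lower bound: ⌈710/120⌉ = 6 discs.
A packing using 7 discs:
  disc 1: 110 = 110
  disc 2: 110 = 110
  disc 3: 90 + 30 = 120
  disc 4: 70 + 50 = 120
  disc 5: 50 + 50 + 20 = 120
  disc 6: 50 + 40 = 90
  disc 7: 40 = 40
No arrangement into 6 discs stays within capacity, so 7 is optimal.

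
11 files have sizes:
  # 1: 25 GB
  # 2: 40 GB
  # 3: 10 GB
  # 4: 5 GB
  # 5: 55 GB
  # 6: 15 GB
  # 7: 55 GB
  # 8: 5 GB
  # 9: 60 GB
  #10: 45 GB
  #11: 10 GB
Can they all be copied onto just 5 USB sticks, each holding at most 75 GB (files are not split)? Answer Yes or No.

Yes

A valid assignment using 5 USB sticks:
  USB stick 1: 60 + 15 = 75
  USB stick 2: 55 + 10 + 10 = 75
  USB stick 3: 55 + 5 + 5 = 65
  USB stick 4: 45 + 25 = 70
  USB stick 5: 40 = 40
Every load is within 75 GB, so 5 USB sticks suffice.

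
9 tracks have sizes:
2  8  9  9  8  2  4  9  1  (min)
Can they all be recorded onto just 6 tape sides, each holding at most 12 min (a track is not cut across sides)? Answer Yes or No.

Yes

A valid assignment using 5 tape sides:
  side 1: 9 + 2 + 1 = 12
  side 2: 9 + 2 = 11
  side 3: 9 = 9
  side 4: 8 + 4 = 12
  side 5: 8 = 8
That uses only 5 ≤ 6, so 6 tape sides are enough.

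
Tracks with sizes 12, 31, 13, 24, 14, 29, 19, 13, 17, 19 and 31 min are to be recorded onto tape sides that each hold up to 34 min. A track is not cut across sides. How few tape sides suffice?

8

Total = 31 + 31 + 29 + 24 + 19 + 19 + 17 + 14 + 13 + 13 + 12 = 222 min.
Lower bound: ⌈222/34⌉ = 7 tape sides.
A packing using 8 tape sides:
  side 1: 31 = 31
  side 2: 31 = 31
  side 3: 29 = 29
  side 4: 24 = 24
  side 5: 19 + 14 = 33
  side 6: 19 + 13 = 32
  side 7: 17 + 13 = 30
  side 8: 12 = 12
No arrangement into 7 tape sides stays within capacity, so 8 is optimal.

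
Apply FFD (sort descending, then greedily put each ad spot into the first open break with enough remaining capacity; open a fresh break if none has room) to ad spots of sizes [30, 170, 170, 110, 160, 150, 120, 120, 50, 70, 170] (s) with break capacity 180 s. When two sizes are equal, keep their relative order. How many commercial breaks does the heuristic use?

Sorted descending: 170, 170, 170, 160, 150, 120, 120, 110, 70, 50, 30.
  170 → break 1 (new)  [load 170/180]
  170 → break 2 (new)  [load 170/180]
  170 → break 3 (new)  [load 170/180]
  160 → break 4 (new)  [load 160/180]
  150 → break 5 (new)  [load 150/180]
  120 → break 6 (new)  [load 120/180]
  120 → break 7 (new)  [load 120/180]
  110 → break 8 (new)  [load 110/180]
  70 → break 8  [load 180/180]
  50 → break 6  [load 170/180]
  30 → break 5  [load 180/180]
8 commercial breaks opened.

8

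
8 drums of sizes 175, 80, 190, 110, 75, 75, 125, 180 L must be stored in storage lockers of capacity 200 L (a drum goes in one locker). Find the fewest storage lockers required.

6

Total = 190 + 180 + 175 + 125 + 110 + 80 + 75 + 75 = 1010 L.
Lower bound: ⌈1010/200⌉ = 6 storage lockers.
A packing using 6 storage lockers:
  locker 1: 190 = 190
  locker 2: 180 = 180
  locker 3: 175 = 175
  locker 4: 125 + 75 = 200
  locker 5: 110 + 80 = 190
  locker 6: 75 = 75
This matches the lower bound, so 6 is optimal.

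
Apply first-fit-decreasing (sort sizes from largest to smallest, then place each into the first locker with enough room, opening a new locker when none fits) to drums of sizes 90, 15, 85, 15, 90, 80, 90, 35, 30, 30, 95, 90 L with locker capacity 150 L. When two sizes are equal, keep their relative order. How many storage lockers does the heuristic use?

Sorted descending: 95, 90, 90, 90, 90, 85, 80, 35, 30, 30, 15, 15.
  95 → locker 1 (new)  [load 95/150]
  90 → locker 2 (new)  [load 90/150]
  90 → locker 3 (new)  [load 90/150]
  90 → locker 4 (new)  [load 90/150]
  90 → locker 5 (new)  [load 90/150]
  85 → locker 6 (new)  [load 85/150]
  80 → locker 7 (new)  [load 80/150]
  35 → locker 1  [load 130/150]
  30 → locker 2  [load 120/150]
  30 → locker 2  [load 150/150]
  15 → locker 1  [load 145/150]
  15 → locker 3  [load 105/150]
7 storage lockers opened.

7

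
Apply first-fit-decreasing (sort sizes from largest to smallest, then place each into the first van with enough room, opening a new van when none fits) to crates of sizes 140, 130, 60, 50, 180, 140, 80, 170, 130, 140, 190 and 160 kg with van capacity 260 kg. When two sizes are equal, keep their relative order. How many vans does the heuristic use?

Sorted descending: 190, 180, 170, 160, 140, 140, 140, 130, 130, 80, 60, 50.
  190 → van 1 (new)  [load 190/260]
  180 → van 2 (new)  [load 180/260]
  170 → van 3 (new)  [load 170/260]
  160 → van 4 (new)  [load 160/260]
  140 → van 5 (new)  [load 140/260]
  140 → van 6 (new)  [load 140/260]
  140 → van 7 (new)  [load 140/260]
  130 → van 8 (new)  [load 130/260]
  130 → van 8  [load 260/260]
  80 → van 2  [load 260/260]
  60 → van 1  [load 250/260]
  50 → van 3  [load 220/260]
8 vans opened.

8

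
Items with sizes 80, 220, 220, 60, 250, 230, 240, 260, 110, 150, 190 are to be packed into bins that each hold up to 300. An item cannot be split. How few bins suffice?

8

Total = 260 + 250 + 240 + 230 + 220 + 220 + 190 + 150 + 110 + 80 + 60 = 2010.
Lower bound: ⌈2010/300⌉ = 7 bins.
A packing using 8 bins:
  bin 1: 260 = 260
  bin 2: 250 = 250
  bin 3: 240 + 60 = 300
  bin 4: 230 = 230
  bin 5: 220 + 80 = 300
  bin 6: 220 = 220
  bin 7: 190 + 110 = 300
  bin 8: 150 = 150
No arrangement into 7 bins stays within capacity, so 8 is optimal.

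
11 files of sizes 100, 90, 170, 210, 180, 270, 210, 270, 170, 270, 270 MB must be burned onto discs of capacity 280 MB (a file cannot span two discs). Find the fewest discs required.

9

Total = 270 + 270 + 270 + 270 + 210 + 210 + 180 + 170 + 170 + 100 + 90 = 2210 MB.
Lower bound: ⌈2210/280⌉ = 8 discs.
Also, 9 files each exceed 140 MB, and no two of those can share a disc, so at least 9 discs are needed.
A packing using 9 discs:
  disc 1: 270 = 270
  disc 2: 270 = 270
  disc 3: 270 = 270
  disc 4: 270 = 270
  disc 5: 210 = 210
  disc 6: 210 = 210
  disc 7: 180 + 100 = 280
  disc 8: 170 + 90 = 260
  disc 9: 170 = 170
This matches the lower bound, so 9 is optimal.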